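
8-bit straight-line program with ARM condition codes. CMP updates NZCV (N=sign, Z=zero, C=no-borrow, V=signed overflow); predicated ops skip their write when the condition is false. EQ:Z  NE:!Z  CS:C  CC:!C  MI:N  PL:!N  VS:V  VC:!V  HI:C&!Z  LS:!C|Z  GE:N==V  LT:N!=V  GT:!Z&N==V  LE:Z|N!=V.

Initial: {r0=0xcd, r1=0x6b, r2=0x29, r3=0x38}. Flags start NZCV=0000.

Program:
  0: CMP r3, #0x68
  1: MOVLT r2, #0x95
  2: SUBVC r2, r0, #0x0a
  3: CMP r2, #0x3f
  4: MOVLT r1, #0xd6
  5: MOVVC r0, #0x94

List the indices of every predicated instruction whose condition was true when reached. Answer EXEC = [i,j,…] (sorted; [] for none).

[0] flags=1000 → (cmp)
[1] flags=1000 LT?T → r2=0x95
[2] flags=1000 VC?T → r2=0xc3
[3] flags=1010 → (cmp)
[4] flags=1010 LT?T → r1=0xd6
[5] flags=1010 VC?T → r0=0x94

EXEC = [1,2,4,5]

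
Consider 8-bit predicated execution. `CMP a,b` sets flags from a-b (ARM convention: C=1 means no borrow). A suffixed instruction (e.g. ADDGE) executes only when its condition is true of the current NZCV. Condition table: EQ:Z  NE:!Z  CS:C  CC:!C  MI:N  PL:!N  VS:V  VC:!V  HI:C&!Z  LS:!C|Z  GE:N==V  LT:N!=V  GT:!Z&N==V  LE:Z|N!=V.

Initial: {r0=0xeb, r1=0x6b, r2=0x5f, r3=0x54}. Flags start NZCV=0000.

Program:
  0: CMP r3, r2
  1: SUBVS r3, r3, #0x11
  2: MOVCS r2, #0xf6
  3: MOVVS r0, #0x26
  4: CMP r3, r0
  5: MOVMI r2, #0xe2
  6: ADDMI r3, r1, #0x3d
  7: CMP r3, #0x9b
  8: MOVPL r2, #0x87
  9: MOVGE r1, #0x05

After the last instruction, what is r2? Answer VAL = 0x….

VAL = 0x5f

0: ✓ CMP  NZCV=1000
1: · SUBVS
2: · MOVCS
3: · MOVVS
4: ✓ CMP  NZCV=0000
5: · MOVMI
6: · ADDMI
7: ✓ CMP  NZCV=1001
8: · MOVPL
9: ✓ MOVGE  r1←0x05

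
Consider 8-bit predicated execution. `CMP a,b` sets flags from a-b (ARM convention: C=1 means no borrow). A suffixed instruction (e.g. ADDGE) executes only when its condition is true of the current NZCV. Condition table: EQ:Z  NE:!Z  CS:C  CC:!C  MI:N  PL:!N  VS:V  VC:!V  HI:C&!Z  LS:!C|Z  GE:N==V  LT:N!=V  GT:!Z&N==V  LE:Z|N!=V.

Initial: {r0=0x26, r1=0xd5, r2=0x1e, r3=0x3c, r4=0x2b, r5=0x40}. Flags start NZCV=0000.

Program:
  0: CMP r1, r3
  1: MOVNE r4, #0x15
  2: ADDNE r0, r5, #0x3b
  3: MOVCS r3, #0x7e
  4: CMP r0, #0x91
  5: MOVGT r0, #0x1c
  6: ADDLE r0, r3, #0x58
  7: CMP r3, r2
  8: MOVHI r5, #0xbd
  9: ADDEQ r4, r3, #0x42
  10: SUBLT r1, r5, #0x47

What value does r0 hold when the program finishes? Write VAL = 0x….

0: ✓ CMP  NZCV=1010
1: ✓ MOVNE  r4←0x15
2: ✓ ADDNE  r0←0x7b
3: ✓ MOVCS  r3←0x7e
4: ✓ CMP  NZCV=1001
5: ✓ MOVGT  r0←0x1c
6: · ADDLE
7: ✓ CMP  NZCV=0010
8: ✓ MOVHI  r5←0xbd
9: · ADDEQ
10: · SUBLT

VAL = 0x1c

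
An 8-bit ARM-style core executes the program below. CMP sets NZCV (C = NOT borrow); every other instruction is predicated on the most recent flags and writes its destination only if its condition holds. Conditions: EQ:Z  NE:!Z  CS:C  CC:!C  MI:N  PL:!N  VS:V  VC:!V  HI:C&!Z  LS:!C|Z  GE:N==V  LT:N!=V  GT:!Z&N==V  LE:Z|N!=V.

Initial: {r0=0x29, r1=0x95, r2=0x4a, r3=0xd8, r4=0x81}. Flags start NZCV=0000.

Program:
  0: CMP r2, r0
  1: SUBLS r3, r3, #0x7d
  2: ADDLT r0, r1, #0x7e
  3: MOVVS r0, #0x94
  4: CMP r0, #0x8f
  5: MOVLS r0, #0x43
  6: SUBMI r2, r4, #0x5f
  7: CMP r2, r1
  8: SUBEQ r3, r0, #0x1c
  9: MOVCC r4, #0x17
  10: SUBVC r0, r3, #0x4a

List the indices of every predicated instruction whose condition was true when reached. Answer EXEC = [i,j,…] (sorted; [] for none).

EXEC = [5,6,9]

0: ✓ CMP  NZCV=0010
1: · SUBLS
2: · ADDLT
3: · MOVVS
4: ✓ CMP  NZCV=1001
5: ✓ MOVLS  r0←0x43
6: ✓ SUBMI  r2←0x22
7: ✓ CMP  NZCV=1001
8: · SUBEQ
9: ✓ MOVCC  r4←0x17
10: · SUBVC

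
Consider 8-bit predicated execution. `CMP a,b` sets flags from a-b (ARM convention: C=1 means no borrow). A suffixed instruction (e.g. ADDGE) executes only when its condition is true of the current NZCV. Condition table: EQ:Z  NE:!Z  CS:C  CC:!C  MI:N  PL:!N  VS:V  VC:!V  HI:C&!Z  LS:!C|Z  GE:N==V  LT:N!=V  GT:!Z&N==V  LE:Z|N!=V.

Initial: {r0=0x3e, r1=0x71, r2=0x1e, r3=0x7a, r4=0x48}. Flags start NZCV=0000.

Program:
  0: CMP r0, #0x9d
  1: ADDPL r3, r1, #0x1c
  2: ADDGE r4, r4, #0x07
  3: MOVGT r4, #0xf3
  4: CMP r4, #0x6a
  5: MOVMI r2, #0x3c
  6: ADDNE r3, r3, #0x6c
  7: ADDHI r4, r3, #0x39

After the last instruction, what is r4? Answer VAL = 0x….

VAL = 0x1f

[0] flags=1001 → (cmp)
[1] flags=1001 PL?F → skip
[2] flags=1001 GE?T → r4=0x4f
[3] flags=1001 GT?T → r4=0xf3
[4] flags=1010 → (cmp)
[5] flags=1010 MI?T → r2=0x3c
[6] flags=1010 NE?T → r3=0xe6
[7] flags=1010 HI?T → r4=0x1f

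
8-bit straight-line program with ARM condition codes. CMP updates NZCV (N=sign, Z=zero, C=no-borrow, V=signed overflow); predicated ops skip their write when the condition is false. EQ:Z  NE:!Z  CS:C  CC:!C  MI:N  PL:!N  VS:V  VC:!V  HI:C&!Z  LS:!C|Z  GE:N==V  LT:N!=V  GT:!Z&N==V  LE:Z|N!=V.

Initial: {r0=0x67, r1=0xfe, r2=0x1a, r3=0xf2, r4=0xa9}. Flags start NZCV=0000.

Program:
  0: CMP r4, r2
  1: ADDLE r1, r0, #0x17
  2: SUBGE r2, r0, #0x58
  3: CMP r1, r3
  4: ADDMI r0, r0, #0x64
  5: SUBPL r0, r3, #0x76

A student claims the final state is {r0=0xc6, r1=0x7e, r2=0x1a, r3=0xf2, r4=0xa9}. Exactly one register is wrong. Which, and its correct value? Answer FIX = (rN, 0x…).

FIX = (r0, 0xcb)

[0] flags=1010 → (cmp)
[1] flags=1010 LE?T → r1=0x7e
[2] flags=1010 GE?F → skip
[3] flags=1001 → (cmp)
[4] flags=1001 MI?T → r0=0xcb
[5] flags=1001 PL?F → skip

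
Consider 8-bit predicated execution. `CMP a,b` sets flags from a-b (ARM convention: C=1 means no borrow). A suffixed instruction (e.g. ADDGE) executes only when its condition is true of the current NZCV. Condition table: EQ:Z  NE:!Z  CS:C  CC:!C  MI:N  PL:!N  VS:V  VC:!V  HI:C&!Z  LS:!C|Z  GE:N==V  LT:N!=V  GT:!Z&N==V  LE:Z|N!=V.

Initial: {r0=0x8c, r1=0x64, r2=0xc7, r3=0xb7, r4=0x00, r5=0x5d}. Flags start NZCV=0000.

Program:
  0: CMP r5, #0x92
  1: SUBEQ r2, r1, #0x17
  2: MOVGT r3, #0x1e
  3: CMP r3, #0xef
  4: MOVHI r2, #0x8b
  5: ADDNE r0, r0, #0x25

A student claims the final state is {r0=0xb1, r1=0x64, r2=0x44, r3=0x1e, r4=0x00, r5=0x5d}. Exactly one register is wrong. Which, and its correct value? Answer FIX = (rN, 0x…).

FIX = (r2, 0xc7)

0: ✓ CMP  NZCV=1001
1: · SUBEQ
2: ✓ MOVGT  r3←0x1e
3: ✓ CMP  NZCV=0000
4: · MOVHI
5: ✓ ADDNE  r0←0xb1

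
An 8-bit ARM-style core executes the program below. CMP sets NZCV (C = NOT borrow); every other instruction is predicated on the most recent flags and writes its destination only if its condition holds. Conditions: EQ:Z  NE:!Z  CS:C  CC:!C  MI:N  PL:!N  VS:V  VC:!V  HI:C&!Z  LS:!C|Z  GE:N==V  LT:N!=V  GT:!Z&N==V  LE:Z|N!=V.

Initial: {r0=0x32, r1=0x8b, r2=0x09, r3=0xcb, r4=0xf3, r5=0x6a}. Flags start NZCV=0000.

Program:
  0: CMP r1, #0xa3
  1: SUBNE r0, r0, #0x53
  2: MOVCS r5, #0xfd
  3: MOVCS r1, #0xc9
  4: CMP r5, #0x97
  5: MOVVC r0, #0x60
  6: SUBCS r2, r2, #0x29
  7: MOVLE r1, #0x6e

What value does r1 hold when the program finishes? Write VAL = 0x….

0: ✓ CMP  NZCV=1000
1: ✓ SUBNE  r0←0xdf
2: · MOVCS
3: · MOVCS
4: ✓ CMP  NZCV=1001
5: · MOVVC
6: · SUBCS
7: · MOVLE

VAL = 0x8b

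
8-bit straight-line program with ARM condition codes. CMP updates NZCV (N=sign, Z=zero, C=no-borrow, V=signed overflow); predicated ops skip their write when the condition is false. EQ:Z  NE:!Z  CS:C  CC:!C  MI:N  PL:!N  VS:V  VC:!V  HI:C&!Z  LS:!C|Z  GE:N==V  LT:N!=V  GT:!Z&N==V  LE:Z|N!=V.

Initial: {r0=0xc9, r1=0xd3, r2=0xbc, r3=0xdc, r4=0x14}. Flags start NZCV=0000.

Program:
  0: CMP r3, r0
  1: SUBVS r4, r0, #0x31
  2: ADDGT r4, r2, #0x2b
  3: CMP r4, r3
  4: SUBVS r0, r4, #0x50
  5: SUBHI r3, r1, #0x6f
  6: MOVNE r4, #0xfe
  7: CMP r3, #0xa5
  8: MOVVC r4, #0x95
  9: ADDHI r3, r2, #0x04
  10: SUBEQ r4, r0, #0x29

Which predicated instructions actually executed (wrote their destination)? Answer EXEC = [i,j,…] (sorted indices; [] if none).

EXEC = [2,5,6]

[0] flags=0010 → (cmp)
[1] flags=0010 VS?F → skip
[2] flags=0010 GT?T → r4=0xe7
[3] flags=0010 → (cmp)
[4] flags=0010 VS?F → skip
[5] flags=0010 HI?T → r3=0x64
[6] flags=0010 NE?T → r4=0xfe
[7] flags=1001 → (cmp)
[8] flags=1001 VC?F → skip
[9] flags=1001 HI?F → skip
[10] flags=1001 EQ?F → skip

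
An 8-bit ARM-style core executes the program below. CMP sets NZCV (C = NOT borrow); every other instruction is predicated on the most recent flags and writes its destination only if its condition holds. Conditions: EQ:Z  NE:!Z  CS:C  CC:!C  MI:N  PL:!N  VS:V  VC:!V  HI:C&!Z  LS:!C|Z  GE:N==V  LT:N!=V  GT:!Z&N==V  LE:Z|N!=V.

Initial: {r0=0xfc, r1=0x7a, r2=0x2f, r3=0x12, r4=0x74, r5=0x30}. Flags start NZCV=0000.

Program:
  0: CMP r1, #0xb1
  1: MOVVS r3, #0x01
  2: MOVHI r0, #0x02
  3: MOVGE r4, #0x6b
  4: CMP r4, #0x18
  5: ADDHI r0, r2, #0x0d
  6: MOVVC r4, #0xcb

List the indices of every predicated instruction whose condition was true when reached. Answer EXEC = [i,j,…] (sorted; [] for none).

0: ✓ CMP  NZCV=1001
1: ✓ MOVVS  r3←0x01
2: · MOVHI
3: ✓ MOVGE  r4←0x6b
4: ✓ CMP  NZCV=0010
5: ✓ ADDHI  r0←0x3c
6: ✓ MOVVC  r4←0xcb

EXEC = [1,3,5,6]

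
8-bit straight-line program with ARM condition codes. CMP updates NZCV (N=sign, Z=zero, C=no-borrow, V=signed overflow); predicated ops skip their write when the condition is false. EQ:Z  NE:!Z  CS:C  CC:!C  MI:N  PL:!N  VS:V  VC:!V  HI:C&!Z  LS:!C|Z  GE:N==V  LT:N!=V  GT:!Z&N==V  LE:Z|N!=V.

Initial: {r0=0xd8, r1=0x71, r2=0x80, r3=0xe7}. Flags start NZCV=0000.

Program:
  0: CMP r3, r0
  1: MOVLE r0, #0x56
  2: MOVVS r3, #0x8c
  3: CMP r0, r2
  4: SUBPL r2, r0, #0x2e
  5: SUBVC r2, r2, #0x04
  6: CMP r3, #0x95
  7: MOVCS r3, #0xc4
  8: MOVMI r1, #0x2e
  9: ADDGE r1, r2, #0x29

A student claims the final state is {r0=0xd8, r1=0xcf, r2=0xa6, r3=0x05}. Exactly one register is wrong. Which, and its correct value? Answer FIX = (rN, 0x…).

FIX = (r3, 0xc4)

0: ✓ CMP  NZCV=0010
1: · MOVLE
2: · MOVVS
3: ✓ CMP  NZCV=0010
4: ✓ SUBPL  r2←0xaa
5: ✓ SUBVC  r2←0xa6
6: ✓ CMP  NZCV=0010
7: ✓ MOVCS  r3←0xc4
8: · MOVMI
9: ✓ ADDGE  r1←0xcf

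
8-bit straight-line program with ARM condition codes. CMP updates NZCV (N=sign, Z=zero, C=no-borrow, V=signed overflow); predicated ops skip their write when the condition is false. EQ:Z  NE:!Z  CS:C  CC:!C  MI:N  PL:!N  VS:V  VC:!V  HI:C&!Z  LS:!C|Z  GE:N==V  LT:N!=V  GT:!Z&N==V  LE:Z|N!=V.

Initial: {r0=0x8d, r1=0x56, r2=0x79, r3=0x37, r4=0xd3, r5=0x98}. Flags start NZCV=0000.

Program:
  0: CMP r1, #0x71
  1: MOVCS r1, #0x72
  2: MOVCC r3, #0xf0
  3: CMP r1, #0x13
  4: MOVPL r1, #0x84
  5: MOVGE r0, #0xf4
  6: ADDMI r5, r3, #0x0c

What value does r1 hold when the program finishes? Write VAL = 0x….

0: ✓ CMP  NZCV=1000
1: · MOVCS
2: ✓ MOVCC  r3←0xf0
3: ✓ CMP  NZCV=0010
4: ✓ MOVPL  r1←0x84
5: ✓ MOVGE  r0←0xf4
6: · ADDMI

VAL = 0x84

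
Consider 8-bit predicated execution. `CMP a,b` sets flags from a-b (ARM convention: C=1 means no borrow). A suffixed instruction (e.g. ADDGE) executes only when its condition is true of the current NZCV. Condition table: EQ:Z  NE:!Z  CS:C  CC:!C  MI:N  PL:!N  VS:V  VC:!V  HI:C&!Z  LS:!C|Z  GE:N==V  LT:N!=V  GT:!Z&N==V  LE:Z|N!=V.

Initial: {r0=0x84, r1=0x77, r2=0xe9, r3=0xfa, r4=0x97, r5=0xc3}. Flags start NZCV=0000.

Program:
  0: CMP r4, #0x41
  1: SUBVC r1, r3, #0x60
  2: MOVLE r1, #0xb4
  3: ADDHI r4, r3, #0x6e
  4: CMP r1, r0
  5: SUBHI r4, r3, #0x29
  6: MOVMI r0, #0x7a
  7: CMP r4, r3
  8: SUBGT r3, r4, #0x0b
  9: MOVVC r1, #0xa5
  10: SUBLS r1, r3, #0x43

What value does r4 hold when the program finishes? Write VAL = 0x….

VAL = 0xd1

[0] flags=0011 → (cmp)
[1] flags=0011 VC?F → skip
[2] flags=0011 LE?T → r1=0xb4
[3] flags=0011 HI?T → r4=0x68
[4] flags=0010 → (cmp)
[5] flags=0010 HI?T → r4=0xd1
[6] flags=0010 MI?F → skip
[7] flags=1000 → (cmp)
[8] flags=1000 GT?F → skip
[9] flags=1000 VC?T → r1=0xa5
[10] flags=1000 LS?T → r1=0xb7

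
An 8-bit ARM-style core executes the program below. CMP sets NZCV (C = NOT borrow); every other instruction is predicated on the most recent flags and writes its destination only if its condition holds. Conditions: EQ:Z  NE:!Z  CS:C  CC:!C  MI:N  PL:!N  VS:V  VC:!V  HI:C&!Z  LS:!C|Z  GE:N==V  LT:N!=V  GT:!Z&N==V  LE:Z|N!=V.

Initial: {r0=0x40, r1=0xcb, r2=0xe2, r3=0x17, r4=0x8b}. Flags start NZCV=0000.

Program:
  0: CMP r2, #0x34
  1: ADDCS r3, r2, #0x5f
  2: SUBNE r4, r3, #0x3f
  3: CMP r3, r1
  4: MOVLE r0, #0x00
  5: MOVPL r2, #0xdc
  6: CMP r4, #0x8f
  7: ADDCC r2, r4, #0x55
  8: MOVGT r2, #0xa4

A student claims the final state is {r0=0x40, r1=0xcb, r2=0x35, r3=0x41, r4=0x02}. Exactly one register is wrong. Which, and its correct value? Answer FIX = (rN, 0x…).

0: ✓ CMP  NZCV=1010
1: ✓ ADDCS  r3←0x41
2: ✓ SUBNE  r4←0x02
3: ✓ CMP  NZCV=0000
4: · MOVLE
5: ✓ MOVPL  r2←0xdc
6: ✓ CMP  NZCV=0000
7: ✓ ADDCC  r2←0x57
8: ✓ MOVGT  r2←0xa4

FIX = (r2, 0xa4)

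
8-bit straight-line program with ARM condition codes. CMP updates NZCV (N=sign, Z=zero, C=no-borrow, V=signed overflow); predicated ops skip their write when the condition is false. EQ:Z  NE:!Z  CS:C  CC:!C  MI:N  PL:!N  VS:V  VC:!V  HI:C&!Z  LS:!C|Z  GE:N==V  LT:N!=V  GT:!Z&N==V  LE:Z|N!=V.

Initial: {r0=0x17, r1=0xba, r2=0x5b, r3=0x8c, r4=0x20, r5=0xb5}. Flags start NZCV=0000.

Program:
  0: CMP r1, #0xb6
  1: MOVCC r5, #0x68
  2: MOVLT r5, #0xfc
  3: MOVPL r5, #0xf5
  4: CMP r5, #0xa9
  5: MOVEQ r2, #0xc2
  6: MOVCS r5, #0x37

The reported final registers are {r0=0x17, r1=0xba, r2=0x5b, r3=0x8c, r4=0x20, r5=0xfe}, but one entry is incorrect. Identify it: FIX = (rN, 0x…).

FIX = (r5, 0x37)

0: ✓ CMP  NZCV=0010
1: · MOVCC
2: · MOVLT
3: ✓ MOVPL  r5←0xf5
4: ✓ CMP  NZCV=0010
5: · MOVEQ
6: ✓ MOVCS  r5←0x37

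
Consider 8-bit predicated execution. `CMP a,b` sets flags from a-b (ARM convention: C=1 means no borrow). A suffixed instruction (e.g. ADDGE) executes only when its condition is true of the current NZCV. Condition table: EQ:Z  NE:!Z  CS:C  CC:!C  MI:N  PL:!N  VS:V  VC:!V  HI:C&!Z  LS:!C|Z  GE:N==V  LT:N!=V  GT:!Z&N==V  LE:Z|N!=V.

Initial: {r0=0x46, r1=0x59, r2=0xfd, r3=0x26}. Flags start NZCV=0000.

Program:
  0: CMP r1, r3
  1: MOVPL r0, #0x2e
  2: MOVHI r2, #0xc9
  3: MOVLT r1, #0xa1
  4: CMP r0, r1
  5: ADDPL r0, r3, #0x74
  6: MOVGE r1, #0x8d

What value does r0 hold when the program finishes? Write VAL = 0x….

0: ✓ CMP  NZCV=0010
1: ✓ MOVPL  r0←0x2e
2: ✓ MOVHI  r2←0xc9
3: · MOVLT
4: ✓ CMP  NZCV=1000
5: · ADDPL
6: · MOVGE

VAL = 0x2e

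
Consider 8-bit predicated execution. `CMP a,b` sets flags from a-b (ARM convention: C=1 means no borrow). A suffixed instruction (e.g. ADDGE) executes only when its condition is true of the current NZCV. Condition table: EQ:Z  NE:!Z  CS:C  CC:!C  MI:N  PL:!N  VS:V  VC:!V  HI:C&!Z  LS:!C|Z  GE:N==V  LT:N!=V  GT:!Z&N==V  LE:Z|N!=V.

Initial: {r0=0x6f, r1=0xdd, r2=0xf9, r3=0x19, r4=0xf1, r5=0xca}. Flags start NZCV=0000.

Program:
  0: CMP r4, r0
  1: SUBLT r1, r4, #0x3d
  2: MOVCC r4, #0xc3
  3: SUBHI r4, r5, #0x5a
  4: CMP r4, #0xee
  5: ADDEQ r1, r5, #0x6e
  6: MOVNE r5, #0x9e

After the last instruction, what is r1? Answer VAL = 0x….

VAL = 0xb4

0: ✓ CMP  NZCV=1010
1: ✓ SUBLT  r1←0xb4
2: · MOVCC
3: ✓ SUBHI  r4←0x70
4: ✓ CMP  NZCV=1001
5: · ADDEQ
6: ✓ MOVNE  r5←0x9e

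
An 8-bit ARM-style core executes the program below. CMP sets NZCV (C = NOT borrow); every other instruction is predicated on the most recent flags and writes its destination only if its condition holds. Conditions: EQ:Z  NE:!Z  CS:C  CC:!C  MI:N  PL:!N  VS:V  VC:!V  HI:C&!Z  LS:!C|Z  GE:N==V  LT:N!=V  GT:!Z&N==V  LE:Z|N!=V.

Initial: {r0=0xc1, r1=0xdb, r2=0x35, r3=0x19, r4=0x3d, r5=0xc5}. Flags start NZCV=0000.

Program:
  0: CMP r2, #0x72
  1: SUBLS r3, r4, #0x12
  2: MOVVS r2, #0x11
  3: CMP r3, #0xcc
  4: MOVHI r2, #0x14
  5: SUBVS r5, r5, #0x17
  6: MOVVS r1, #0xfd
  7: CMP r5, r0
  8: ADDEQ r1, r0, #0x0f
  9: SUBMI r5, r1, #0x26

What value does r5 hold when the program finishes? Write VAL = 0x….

0: ✓ CMP  NZCV=1000
1: ✓ SUBLS  r3←0x2b
2: · MOVVS
3: ✓ CMP  NZCV=0000
4: · MOVHI
5: · SUBVS
6: · MOVVS
7: ✓ CMP  NZCV=0010
8: · ADDEQ
9: · SUBMI

VAL = 0xc5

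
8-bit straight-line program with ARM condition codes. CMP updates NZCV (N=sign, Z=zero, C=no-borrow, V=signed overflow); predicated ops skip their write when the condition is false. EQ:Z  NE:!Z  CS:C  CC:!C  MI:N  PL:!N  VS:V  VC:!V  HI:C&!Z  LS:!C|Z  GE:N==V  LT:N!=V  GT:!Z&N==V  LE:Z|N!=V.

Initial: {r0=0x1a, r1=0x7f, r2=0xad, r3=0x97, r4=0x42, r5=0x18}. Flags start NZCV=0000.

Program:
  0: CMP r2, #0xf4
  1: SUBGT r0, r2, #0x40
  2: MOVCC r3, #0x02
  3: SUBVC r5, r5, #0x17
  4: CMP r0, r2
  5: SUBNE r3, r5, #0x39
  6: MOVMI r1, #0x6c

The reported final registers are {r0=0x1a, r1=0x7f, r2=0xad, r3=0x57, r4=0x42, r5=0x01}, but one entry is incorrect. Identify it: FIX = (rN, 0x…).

FIX = (r3, 0xc8)

0: ✓ CMP  NZCV=1000
1: · SUBGT
2: ✓ MOVCC  r3←0x02
3: ✓ SUBVC  r5←0x01
4: ✓ CMP  NZCV=0000
5: ✓ SUBNE  r3←0xc8
6: · MOVMI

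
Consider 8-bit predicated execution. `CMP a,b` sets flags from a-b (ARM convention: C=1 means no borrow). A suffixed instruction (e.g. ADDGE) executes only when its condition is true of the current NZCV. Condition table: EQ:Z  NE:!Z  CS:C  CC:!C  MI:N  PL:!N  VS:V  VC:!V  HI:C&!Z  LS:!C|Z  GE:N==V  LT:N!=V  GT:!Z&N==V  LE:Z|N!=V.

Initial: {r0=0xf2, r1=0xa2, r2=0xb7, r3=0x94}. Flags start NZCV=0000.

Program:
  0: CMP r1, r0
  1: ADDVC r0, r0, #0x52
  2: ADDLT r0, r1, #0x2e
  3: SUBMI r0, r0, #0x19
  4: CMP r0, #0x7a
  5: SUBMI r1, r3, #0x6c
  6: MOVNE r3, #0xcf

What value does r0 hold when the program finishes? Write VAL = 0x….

0: ✓ CMP  NZCV=1000
1: ✓ ADDVC  r0←0x44
2: ✓ ADDLT  r0←0xd0
3: ✓ SUBMI  r0←0xb7
4: ✓ CMP  NZCV=0011
5: · SUBMI
6: ✓ MOVNE  r3←0xcf

VAL = 0xb7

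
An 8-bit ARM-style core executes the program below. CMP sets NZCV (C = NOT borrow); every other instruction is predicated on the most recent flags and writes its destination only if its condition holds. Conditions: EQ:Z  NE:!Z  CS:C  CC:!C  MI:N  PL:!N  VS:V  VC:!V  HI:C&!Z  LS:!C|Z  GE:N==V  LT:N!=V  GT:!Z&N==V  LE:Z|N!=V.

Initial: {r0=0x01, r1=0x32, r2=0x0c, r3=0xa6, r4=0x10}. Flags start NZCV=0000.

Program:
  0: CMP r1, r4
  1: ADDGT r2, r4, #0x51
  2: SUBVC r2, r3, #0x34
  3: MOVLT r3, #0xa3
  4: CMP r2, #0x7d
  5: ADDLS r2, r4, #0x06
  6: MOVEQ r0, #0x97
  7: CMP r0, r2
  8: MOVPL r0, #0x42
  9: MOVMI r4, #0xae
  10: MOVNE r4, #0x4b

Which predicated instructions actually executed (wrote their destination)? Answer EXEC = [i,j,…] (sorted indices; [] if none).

[0] flags=0010 → (cmp)
[1] flags=0010 GT?T → r2=0x61
[2] flags=0010 VC?T → r2=0x72
[3] flags=0010 LT?F → skip
[4] flags=1000 → (cmp)
[5] flags=1000 LS?T → r2=0x16
[6] flags=1000 EQ?F → skip
[7] flags=1000 → (cmp)
[8] flags=1000 PL?F → skip
[9] flags=1000 MI?T → r4=0xae
[10] flags=1000 NE?T → r4=0x4b

EXEC = [1,2,5,9,10]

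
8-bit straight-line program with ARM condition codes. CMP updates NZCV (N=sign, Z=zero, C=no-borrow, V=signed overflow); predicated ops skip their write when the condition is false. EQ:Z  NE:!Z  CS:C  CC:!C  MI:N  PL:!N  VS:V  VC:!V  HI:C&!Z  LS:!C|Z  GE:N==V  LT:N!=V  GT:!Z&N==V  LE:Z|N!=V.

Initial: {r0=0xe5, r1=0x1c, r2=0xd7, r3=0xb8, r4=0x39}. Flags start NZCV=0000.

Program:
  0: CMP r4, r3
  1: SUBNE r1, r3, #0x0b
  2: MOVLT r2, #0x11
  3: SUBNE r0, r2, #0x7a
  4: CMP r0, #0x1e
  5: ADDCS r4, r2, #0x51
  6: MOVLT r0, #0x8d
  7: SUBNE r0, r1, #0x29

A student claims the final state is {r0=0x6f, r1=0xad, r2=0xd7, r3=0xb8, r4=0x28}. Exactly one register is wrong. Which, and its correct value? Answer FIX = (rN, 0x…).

0: ✓ CMP  NZCV=1001
1: ✓ SUBNE  r1←0xad
2: · MOVLT
3: ✓ SUBNE  r0←0x5d
4: ✓ CMP  NZCV=0010
5: ✓ ADDCS  r4←0x28
6: · MOVLT
7: ✓ SUBNE  r0←0x84

FIX = (r0, 0x84)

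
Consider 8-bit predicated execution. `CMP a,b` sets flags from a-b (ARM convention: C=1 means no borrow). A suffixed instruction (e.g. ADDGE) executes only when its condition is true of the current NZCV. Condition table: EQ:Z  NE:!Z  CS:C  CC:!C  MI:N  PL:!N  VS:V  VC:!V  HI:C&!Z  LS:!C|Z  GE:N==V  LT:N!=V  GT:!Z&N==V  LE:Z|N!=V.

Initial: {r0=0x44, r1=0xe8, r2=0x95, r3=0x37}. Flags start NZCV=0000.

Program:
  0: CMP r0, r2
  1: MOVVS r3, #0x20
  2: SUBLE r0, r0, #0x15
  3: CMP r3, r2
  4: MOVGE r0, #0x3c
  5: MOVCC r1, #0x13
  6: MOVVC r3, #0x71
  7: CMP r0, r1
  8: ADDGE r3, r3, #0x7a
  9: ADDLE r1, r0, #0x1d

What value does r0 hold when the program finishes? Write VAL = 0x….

VAL = 0x3c

[0] flags=1001 → (cmp)
[1] flags=1001 VS?T → r3=0x20
[2] flags=1001 LE?F → skip
[3] flags=1001 → (cmp)
[4] flags=1001 GE?T → r0=0x3c
[5] flags=1001 CC?T → r1=0x13
[6] flags=1001 VC?F → skip
[7] flags=0010 → (cmp)
[8] flags=0010 GE?T → r3=0x9a
[9] flags=0010 LE?F → skip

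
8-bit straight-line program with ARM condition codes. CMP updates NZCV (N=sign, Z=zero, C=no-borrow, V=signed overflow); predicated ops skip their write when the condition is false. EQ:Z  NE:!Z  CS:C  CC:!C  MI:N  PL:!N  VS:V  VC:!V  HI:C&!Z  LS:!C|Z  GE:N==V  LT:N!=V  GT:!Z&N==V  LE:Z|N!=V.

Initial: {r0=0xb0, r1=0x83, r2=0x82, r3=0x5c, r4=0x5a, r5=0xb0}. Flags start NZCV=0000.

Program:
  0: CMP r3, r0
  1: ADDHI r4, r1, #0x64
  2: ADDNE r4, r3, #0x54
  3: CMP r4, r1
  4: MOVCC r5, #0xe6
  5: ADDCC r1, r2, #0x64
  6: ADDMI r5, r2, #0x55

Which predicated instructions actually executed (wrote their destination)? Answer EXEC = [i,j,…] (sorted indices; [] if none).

0: ✓ CMP  NZCV=1001
1: · ADDHI
2: ✓ ADDNE  r4←0xb0
3: ✓ CMP  NZCV=0010
4: · MOVCC
5: · ADDCC
6: · ADDMI

EXEC = [2]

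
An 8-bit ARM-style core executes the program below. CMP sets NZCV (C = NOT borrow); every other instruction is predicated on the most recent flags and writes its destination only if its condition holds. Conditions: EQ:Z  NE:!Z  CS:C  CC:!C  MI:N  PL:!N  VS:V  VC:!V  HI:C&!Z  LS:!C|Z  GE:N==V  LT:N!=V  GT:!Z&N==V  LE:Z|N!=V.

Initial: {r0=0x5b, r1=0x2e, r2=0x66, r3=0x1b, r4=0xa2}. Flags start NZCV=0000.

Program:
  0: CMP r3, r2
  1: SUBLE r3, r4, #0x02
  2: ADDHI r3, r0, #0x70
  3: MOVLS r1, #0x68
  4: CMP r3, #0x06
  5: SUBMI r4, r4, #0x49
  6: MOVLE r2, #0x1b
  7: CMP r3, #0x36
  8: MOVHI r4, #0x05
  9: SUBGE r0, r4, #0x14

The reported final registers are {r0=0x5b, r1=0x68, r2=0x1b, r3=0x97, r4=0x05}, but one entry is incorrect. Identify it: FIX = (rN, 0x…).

0: ✓ CMP  NZCV=1000
1: ✓ SUBLE  r3←0xa0
2: · ADDHI
3: ✓ MOVLS  r1←0x68
4: ✓ CMP  NZCV=1010
5: ✓ SUBMI  r4←0x59
6: ✓ MOVLE  r2←0x1b
7: ✓ CMP  NZCV=0011
8: ✓ MOVHI  r4←0x05
9: · SUBGE

FIX = (r3, 0xa0)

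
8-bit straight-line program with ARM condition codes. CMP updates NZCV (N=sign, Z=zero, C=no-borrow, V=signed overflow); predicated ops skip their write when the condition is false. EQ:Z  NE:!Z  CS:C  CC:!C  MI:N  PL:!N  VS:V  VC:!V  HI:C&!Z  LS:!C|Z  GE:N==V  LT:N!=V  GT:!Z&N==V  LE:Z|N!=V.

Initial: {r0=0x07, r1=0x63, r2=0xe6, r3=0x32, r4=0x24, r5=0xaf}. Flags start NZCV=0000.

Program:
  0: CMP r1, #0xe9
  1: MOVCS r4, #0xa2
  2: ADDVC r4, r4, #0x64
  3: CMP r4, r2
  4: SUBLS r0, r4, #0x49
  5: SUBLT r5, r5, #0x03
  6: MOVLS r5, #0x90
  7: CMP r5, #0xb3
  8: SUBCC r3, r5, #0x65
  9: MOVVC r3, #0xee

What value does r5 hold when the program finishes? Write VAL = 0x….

VAL = 0x90

0: ✓ CMP  NZCV=0000
1: · MOVCS
2: ✓ ADDVC  r4←0x88
3: ✓ CMP  NZCV=1000
4: ✓ SUBLS  r0←0x3f
5: ✓ SUBLT  r5←0xac
6: ✓ MOVLS  r5←0x90
7: ✓ CMP  NZCV=1000
8: ✓ SUBCC  r3←0x2b
9: ✓ MOVVC  r3←0xee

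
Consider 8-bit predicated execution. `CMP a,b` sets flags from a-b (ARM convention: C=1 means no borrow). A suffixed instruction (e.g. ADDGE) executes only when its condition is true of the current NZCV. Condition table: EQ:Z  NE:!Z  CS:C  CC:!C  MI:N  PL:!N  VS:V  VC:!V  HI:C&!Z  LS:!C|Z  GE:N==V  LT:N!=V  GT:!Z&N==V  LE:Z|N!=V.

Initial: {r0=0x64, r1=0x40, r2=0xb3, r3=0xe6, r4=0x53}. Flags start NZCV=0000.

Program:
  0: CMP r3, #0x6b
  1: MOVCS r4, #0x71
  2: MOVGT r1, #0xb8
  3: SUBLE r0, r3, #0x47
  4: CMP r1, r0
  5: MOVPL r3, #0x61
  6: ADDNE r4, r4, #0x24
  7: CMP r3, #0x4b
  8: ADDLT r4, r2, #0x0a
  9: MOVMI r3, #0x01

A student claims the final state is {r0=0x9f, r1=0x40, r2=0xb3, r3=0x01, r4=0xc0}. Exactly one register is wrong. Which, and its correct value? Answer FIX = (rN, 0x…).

FIX = (r4, 0xbd)

[0] flags=0011 → (cmp)
[1] flags=0011 CS?T → r4=0x71
[2] flags=0011 GT?F → skip
[3] flags=0011 LE?T → r0=0x9f
[4] flags=1001 → (cmp)
[5] flags=1001 PL?F → skip
[6] flags=1001 NE?T → r4=0x95
[7] flags=1010 → (cmp)
[8] flags=1010 LT?T → r4=0xbd
[9] flags=1010 MI?T → r3=0x01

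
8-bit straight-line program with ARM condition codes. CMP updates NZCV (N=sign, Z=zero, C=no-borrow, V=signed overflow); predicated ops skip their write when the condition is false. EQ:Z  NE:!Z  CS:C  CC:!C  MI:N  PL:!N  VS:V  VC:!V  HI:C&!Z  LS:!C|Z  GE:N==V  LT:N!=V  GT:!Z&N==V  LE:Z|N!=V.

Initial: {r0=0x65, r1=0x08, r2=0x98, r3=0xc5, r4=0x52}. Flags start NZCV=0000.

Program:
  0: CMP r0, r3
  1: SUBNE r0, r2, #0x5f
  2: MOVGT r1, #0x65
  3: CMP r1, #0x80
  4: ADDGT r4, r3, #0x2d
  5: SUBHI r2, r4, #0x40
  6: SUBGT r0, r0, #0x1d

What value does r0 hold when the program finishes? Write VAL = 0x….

0: ✓ CMP  NZCV=1001
1: ✓ SUBNE  r0←0x39
2: ✓ MOVGT  r1←0x65
3: ✓ CMP  NZCV=1001
4: ✓ ADDGT  r4←0xf2
5: · SUBHI
6: ✓ SUBGT  r0←0x1c

VAL = 0x1c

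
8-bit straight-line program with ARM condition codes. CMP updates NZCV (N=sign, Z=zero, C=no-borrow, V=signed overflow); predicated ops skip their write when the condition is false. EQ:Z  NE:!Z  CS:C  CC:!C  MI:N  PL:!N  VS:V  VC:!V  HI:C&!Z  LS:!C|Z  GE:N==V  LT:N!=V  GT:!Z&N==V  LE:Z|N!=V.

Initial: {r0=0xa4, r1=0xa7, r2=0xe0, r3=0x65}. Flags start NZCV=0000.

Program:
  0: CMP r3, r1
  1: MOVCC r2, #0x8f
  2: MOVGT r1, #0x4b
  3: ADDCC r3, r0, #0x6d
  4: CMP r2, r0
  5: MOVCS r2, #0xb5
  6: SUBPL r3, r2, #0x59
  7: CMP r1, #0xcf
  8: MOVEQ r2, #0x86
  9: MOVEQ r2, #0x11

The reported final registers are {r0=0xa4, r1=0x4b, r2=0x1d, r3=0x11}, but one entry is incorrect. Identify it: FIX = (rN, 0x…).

[0] flags=1001 → (cmp)
[1] flags=1001 CC?T → r2=0x8f
[2] flags=1001 GT?T → r1=0x4b
[3] flags=1001 CC?T → r3=0x11
[4] flags=1000 → (cmp)
[5] flags=1000 CS?F → skip
[6] flags=1000 PL?F → skip
[7] flags=0000 → (cmp)
[8] flags=0000 EQ?F → skip
[9] flags=0000 EQ?F → skip

FIX = (r2, 0x8f)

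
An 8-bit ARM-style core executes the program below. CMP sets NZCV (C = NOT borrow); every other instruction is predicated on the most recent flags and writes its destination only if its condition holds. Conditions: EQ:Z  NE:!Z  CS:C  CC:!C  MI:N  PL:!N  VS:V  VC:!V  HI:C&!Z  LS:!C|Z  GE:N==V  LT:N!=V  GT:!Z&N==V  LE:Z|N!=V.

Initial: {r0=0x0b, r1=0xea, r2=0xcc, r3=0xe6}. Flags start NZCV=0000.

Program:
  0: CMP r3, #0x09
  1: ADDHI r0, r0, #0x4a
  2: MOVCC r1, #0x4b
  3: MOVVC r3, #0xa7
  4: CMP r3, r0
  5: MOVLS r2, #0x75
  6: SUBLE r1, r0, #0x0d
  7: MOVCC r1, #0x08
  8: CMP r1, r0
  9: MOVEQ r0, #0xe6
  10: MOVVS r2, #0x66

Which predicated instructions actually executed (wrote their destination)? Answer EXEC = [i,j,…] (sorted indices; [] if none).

[0] flags=1010 → (cmp)
[1] flags=1010 HI?T → r0=0x55
[2] flags=1010 CC?F → skip
[3] flags=1010 VC?T → r3=0xa7
[4] flags=0011 → (cmp)
[5] flags=0011 LS?F → skip
[6] flags=0011 LE?T → r1=0x48
[7] flags=0011 CC?F → skip
[8] flags=1000 → (cmp)
[9] flags=1000 EQ?F → skip
[10] flags=1000 VS?F → skip

EXEC = [1,3,6]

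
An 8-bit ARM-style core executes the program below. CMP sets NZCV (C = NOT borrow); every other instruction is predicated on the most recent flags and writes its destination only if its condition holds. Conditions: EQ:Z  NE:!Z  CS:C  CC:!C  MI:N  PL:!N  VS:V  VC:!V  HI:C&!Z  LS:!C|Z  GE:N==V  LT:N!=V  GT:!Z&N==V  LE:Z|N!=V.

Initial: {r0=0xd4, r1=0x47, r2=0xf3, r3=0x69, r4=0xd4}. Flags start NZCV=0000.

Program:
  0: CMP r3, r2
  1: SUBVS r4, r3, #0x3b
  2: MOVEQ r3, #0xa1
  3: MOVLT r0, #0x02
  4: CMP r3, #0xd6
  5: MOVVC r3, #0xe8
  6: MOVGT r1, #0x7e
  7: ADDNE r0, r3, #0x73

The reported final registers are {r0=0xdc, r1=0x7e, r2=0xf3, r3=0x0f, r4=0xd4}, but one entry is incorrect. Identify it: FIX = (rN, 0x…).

[0] flags=0000 → (cmp)
[1] flags=0000 VS?F → skip
[2] flags=0000 EQ?F → skip
[3] flags=0000 LT?F → skip
[4] flags=1001 → (cmp)
[5] flags=1001 VC?F → skip
[6] flags=1001 GT?T → r1=0x7e
[7] flags=1001 NE?T → r0=0xdc

FIX = (r3, 0x69)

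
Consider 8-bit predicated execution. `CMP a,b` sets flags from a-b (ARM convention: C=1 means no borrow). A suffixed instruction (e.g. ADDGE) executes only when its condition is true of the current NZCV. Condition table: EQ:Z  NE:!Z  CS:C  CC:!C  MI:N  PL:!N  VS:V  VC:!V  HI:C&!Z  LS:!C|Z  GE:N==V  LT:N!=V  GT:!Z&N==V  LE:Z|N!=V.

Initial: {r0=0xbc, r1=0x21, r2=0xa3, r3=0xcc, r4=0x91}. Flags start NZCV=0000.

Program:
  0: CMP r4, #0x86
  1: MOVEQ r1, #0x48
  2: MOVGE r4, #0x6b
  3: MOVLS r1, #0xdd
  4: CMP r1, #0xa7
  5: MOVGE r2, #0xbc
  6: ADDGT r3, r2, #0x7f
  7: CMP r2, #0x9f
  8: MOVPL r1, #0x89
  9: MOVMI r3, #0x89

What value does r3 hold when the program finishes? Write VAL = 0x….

VAL = 0x3b

[0] flags=0010 → (cmp)
[1] flags=0010 EQ?F → skip
[2] flags=0010 GE?T → r4=0x6b
[3] flags=0010 LS?F → skip
[4] flags=0000 → (cmp)
[5] flags=0000 GE?T → r2=0xbc
[6] flags=0000 GT?T → r3=0x3b
[7] flags=0010 → (cmp)
[8] flags=0010 PL?T → r1=0x89
[9] flags=0010 MI?F → skip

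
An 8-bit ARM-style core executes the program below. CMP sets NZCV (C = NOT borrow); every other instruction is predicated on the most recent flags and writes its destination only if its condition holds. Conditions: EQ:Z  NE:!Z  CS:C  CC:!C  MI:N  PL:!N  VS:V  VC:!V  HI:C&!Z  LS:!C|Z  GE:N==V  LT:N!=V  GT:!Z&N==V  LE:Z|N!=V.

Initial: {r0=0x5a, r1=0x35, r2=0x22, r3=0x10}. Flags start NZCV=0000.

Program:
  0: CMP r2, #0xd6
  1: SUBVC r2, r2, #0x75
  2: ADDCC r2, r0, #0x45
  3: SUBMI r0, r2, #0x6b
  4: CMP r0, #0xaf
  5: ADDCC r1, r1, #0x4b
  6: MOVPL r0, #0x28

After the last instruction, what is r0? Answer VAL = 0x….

VAL = 0x5a

0: ✓ CMP  NZCV=0000
1: ✓ SUBVC  r2←0xad
2: ✓ ADDCC  r2←0x9f
3: · SUBMI
4: ✓ CMP  NZCV=1001
5: ✓ ADDCC  r1←0x80
6: · MOVPL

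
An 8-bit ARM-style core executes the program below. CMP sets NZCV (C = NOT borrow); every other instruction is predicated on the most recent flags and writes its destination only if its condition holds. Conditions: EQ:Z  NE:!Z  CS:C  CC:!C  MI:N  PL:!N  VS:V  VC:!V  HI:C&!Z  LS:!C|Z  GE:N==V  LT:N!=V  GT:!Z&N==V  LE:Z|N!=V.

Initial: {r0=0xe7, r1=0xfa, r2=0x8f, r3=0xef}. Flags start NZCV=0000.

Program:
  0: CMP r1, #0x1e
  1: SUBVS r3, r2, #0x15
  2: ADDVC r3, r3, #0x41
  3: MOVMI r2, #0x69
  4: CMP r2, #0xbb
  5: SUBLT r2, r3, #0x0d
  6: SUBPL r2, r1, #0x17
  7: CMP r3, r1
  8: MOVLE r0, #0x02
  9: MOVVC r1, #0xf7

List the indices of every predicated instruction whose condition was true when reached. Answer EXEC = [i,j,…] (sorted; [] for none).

EXEC = [2,3,9]

[0] flags=1010 → (cmp)
[1] flags=1010 VS?F → skip
[2] flags=1010 VC?T → r3=0x30
[3] flags=1010 MI?T → r2=0x69
[4] flags=1001 → (cmp)
[5] flags=1001 LT?F → skip
[6] flags=1001 PL?F → skip
[7] flags=0000 → (cmp)
[8] flags=0000 LE?F → skip
[9] flags=0000 VC?T → r1=0xf7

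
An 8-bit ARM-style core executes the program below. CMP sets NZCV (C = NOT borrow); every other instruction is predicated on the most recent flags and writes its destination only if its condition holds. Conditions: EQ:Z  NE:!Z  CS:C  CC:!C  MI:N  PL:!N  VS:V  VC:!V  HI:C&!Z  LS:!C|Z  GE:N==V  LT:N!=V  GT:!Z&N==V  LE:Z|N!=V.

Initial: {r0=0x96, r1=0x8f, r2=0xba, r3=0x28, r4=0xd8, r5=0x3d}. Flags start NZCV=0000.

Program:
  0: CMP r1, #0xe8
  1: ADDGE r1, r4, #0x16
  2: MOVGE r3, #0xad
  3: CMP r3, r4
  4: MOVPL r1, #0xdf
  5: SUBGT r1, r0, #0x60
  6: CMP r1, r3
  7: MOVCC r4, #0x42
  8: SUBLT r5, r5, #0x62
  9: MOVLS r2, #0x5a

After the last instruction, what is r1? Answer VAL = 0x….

VAL = 0x36

0: ✓ CMP  NZCV=1000
1: · ADDGE
2: · MOVGE
3: ✓ CMP  NZCV=0000
4: ✓ MOVPL  r1←0xdf
5: ✓ SUBGT  r1←0x36
6: ✓ CMP  NZCV=0010
7: · MOVCC
8: · SUBLT
9: · MOVLS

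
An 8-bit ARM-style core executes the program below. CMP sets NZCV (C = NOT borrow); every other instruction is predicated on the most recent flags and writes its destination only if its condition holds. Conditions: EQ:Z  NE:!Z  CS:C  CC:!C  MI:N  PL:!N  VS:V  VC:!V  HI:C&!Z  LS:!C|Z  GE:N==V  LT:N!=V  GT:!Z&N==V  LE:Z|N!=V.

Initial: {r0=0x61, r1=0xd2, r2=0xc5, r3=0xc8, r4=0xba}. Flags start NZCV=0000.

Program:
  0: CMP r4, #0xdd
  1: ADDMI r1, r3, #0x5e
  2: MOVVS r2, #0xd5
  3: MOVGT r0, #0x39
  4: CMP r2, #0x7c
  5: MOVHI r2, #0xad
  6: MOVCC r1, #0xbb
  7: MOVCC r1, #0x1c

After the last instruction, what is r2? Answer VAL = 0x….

VAL = 0xad

0: ✓ CMP  NZCV=1000
1: ✓ ADDMI  r1←0x26
2: · MOVVS
3: · MOVGT
4: ✓ CMP  NZCV=0011
5: ✓ MOVHI  r2←0xad
6: · MOVCC
7: · MOVCC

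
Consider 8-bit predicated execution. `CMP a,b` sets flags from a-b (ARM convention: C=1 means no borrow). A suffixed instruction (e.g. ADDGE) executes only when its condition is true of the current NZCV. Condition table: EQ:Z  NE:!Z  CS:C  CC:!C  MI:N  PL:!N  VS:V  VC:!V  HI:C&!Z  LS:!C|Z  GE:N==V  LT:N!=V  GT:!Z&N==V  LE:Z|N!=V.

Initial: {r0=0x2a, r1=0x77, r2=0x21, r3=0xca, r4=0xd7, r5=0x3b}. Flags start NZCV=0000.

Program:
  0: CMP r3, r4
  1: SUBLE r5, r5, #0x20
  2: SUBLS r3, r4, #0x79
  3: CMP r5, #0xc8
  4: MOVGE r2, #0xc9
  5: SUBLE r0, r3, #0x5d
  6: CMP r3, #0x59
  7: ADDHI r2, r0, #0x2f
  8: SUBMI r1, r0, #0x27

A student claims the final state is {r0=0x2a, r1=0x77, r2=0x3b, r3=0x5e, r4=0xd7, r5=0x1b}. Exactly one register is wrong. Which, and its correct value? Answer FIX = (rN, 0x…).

FIX = (r2, 0x59)

0: ✓ CMP  NZCV=1000
1: ✓ SUBLE  r5←0x1b
2: ✓ SUBLS  r3←0x5e
3: ✓ CMP  NZCV=0000
4: ✓ MOVGE  r2←0xc9
5: · SUBLE
6: ✓ CMP  NZCV=0010
7: ✓ ADDHI  r2←0x59
8: · SUBMI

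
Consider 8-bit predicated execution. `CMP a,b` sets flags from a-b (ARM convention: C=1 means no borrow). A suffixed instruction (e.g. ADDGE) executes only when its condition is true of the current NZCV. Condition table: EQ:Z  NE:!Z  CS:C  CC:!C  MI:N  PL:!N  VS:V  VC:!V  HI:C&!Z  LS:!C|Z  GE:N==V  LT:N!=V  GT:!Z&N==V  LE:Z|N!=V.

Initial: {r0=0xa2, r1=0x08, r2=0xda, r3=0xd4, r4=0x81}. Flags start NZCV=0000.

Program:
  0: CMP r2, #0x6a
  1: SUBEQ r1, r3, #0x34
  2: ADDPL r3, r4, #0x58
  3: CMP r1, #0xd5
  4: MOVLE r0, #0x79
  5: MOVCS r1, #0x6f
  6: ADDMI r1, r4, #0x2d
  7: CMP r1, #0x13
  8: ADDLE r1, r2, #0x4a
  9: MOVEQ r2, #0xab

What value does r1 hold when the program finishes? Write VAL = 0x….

VAL = 0x24

[0] flags=0011 → (cmp)
[1] flags=0011 EQ?F → skip
[2] flags=0011 PL?T → r3=0xd9
[3] flags=0000 → (cmp)
[4] flags=0000 LE?F → skip
[5] flags=0000 CS?F → skip
[6] flags=0000 MI?F → skip
[7] flags=1000 → (cmp)
[8] flags=1000 LE?T → r1=0x24
[9] flags=1000 EQ?F → skip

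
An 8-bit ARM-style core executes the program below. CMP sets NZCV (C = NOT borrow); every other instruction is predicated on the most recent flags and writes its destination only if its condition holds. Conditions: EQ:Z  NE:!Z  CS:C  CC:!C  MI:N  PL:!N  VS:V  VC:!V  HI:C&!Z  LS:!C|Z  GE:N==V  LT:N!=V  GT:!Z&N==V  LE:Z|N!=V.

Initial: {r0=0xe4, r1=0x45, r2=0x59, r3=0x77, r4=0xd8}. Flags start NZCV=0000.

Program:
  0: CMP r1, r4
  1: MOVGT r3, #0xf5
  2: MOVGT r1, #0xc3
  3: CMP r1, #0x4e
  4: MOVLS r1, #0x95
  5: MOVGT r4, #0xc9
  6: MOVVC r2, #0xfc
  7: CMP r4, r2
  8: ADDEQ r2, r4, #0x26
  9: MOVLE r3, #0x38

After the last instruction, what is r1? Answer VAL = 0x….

VAL = 0xc3

0: ✓ CMP  NZCV=0000
1: ✓ MOVGT  r3←0xf5
2: ✓ MOVGT  r1←0xc3
3: ✓ CMP  NZCV=0011
4: · MOVLS
5: · MOVGT
6: · MOVVC
7: ✓ CMP  NZCV=0011
8: · ADDEQ
9: ✓ MOVLE  r3←0x38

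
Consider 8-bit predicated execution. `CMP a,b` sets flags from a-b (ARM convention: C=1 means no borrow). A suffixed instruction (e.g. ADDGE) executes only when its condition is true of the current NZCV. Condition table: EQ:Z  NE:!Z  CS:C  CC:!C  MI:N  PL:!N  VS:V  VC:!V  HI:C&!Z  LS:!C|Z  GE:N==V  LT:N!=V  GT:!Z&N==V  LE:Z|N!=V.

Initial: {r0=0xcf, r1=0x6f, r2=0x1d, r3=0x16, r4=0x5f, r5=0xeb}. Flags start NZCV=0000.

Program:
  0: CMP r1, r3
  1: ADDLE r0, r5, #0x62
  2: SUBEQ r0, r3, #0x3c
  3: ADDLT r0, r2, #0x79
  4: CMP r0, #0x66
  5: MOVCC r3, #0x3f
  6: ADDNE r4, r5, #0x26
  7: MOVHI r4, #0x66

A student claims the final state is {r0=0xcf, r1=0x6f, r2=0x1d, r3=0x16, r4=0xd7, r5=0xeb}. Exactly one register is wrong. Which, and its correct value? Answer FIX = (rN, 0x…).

FIX = (r4, 0x66)

[0] flags=0010 → (cmp)
[1] flags=0010 LE?F → skip
[2] flags=0010 EQ?F → skip
[3] flags=0010 LT?F → skip
[4] flags=0011 → (cmp)
[5] flags=0011 CC?F → skip
[6] flags=0011 NE?T → r4=0x11
[7] flags=0011 HI?T → r4=0x66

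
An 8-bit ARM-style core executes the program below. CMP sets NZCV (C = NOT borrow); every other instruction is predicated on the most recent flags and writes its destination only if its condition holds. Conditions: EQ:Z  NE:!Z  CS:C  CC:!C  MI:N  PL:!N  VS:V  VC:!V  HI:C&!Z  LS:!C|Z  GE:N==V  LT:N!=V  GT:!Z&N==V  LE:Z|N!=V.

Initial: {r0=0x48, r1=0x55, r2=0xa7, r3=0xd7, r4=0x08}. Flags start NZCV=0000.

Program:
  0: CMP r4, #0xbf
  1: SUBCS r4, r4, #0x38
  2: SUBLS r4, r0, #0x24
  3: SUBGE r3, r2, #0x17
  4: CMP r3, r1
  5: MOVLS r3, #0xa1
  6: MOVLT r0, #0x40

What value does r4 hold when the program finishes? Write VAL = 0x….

[0] flags=0000 → (cmp)
[1] flags=0000 CS?F → skip
[2] flags=0000 LS?T → r4=0x24
[3] flags=0000 GE?T → r3=0x90
[4] flags=0011 → (cmp)
[5] flags=0011 LS?F → skip
[6] flags=0011 LT?T → r0=0x40

VAL = 0x24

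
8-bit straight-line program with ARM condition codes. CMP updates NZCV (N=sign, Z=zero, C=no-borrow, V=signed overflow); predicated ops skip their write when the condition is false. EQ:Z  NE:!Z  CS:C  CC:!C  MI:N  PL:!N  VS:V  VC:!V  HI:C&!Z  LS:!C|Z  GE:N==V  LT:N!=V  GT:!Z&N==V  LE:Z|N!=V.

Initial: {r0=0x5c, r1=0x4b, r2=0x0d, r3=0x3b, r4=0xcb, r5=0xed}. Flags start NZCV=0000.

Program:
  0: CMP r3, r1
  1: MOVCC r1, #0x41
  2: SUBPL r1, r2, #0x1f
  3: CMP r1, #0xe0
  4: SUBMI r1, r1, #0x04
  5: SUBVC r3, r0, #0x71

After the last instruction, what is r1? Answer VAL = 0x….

[0] flags=1000 → (cmp)
[1] flags=1000 CC?T → r1=0x41
[2] flags=1000 PL?F → skip
[3] flags=0000 → (cmp)
[4] flags=0000 MI?F → skip
[5] flags=0000 VC?T → r3=0xeb

VAL = 0x41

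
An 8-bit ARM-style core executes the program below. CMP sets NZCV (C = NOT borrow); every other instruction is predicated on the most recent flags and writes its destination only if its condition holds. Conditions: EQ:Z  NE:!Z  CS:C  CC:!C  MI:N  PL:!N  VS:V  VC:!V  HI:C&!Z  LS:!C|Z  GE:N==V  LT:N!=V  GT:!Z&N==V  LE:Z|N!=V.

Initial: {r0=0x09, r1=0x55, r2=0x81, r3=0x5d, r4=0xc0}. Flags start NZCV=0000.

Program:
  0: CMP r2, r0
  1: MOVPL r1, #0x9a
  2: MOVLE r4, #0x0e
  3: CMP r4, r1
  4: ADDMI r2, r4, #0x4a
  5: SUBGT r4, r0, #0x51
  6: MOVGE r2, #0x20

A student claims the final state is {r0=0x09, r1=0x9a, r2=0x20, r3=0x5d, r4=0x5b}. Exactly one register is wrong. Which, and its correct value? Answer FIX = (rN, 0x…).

FIX = (r4, 0xb8)

0: ✓ CMP  NZCV=0011
1: ✓ MOVPL  r1←0x9a
2: ✓ MOVLE  r4←0x0e
3: ✓ CMP  NZCV=0000
4: · ADDMI
5: ✓ SUBGT  r4←0xb8
6: ✓ MOVGE  r2←0x20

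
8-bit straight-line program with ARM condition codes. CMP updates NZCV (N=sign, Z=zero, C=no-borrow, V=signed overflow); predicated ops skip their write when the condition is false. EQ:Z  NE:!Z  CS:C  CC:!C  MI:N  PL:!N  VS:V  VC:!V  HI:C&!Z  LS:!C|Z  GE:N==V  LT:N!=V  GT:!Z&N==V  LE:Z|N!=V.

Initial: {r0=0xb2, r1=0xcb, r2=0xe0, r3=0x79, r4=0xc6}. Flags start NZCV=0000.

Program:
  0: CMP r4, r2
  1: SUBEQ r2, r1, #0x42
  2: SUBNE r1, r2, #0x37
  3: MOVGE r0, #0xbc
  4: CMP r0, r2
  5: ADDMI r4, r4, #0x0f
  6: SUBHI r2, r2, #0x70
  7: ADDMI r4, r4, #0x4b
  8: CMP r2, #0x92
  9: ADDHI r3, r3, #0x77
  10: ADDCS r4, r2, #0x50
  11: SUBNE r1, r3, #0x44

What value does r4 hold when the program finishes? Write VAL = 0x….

0: ✓ CMP  NZCV=1000
1: · SUBEQ
2: ✓ SUBNE  r1←0xa9
3: · MOVGE
4: ✓ CMP  NZCV=1000
5: ✓ ADDMI  r4←0xd5
6: · SUBHI
7: ✓ ADDMI  r4←0x20
8: ✓ CMP  NZCV=0010
9: ✓ ADDHI  r3←0xf0
10: ✓ ADDCS  r4←0x30
11: ✓ SUBNE  r1←0xac

VAL = 0x30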